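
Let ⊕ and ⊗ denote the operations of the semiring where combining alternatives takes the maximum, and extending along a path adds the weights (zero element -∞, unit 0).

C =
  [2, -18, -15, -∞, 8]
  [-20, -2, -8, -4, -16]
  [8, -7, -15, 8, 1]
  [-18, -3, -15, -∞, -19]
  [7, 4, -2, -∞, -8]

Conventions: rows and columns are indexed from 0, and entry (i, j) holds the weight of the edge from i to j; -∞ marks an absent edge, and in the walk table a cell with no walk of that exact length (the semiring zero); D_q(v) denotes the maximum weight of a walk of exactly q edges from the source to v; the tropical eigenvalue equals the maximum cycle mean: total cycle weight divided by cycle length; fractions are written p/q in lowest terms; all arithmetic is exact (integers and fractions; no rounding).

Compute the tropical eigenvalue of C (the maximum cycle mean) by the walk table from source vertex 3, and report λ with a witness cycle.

q=0: [-∞, -∞, -∞, 0, -∞]
q=1: [-18, -3, -15, -∞, -19]
q=2: [-7, -5, -11, -7, -10]
q=3: [-3, -6, -12, -3, 1]
q=4: [8, 5, -1, -4, 5]
q=5: [12, 9, 3, 7, 16]
Optimal cycle mean attained by: cycle 0->4->0, total 8 + 7, length 2.
Answer: λ = 15/2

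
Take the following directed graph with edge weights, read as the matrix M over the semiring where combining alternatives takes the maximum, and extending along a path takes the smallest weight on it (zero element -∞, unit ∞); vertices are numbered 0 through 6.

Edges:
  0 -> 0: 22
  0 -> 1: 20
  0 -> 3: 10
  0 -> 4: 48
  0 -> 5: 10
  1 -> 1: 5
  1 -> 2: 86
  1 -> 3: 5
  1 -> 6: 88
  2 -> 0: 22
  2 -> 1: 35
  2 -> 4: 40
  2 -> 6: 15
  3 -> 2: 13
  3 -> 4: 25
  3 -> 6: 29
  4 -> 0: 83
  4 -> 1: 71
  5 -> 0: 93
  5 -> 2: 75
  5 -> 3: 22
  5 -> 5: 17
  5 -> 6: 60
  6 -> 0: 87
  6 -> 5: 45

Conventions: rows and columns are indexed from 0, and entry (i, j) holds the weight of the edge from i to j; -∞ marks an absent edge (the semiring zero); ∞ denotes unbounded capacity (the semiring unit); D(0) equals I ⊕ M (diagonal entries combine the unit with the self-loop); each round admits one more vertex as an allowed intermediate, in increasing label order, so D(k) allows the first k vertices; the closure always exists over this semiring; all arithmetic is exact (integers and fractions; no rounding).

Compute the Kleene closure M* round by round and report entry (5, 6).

D(0):
  [∞, 20, -∞, 10, 48, 10, -∞]
  [-∞, ∞, 86, 5, -∞, -∞, 88]
  [22, 35, ∞, -∞, 40, -∞, 15]
  [-∞, -∞, 13, ∞, 25, -∞, 29]
  [83, 71, -∞, -∞, ∞, -∞, -∞]
  [93, -∞, 75, 22, -∞, ∞, 60]
  [87, -∞, -∞, -∞, -∞, 45, ∞]
D(1):
  [∞, 20, -∞, 10, 48, 10, -∞]
  [-∞, ∞, 86, 5, -∞, -∞, 88]
  [22, 35, ∞, 10, 40, 10, 15]
  [-∞, -∞, 13, ∞, 25, -∞, 29]
  [83, 71, -∞, 10, ∞, 10, -∞]
  [93, 20, 75, 22, 48, ∞, 60]
  [87, 20, -∞, 10, 48, 45, ∞]
D(2):
  [∞, 20, 20, 10, 48, 10, 20]
  [-∞, ∞, 86, 5, -∞, -∞, 88]
  [22, 35, ∞, 10, 40, 10, 35]
  [-∞, -∞, 13, ∞, 25, -∞, 29]
  [83, 71, 71, 10, ∞, 10, 71]
  [93, 20, 75, 22, 48, ∞, 60]
  [87, 20, 20, 10, 48, 45, ∞]
D(3):
  [∞, 20, 20, 10, 48, 10, 20]
  [22, ∞, 86, 10, 40, 10, 88]
  [22, 35, ∞, 10, 40, 10, 35]
  [13, 13, 13, ∞, 25, 10, 29]
  [83, 71, 71, 10, ∞, 10, 71]
  [93, 35, 75, 22, 48, ∞, 60]
  [87, 20, 20, 10, 48, 45, ∞]
D(4):
  [∞, 20, 20, 10, 48, 10, 20]
  [22, ∞, 86, 10, 40, 10, 88]
  [22, 35, ∞, 10, 40, 10, 35]
  [13, 13, 13, ∞, 25, 10, 29]
  [83, 71, 71, 10, ∞, 10, 71]
  [93, 35, 75, 22, 48, ∞, 60]
  [87, 20, 20, 10, 48, 45, ∞]
D(5):
  [∞, 48, 48, 10, 48, 10, 48]
  [40, ∞, 86, 10, 40, 10, 88]
  [40, 40, ∞, 10, 40, 10, 40]
  [25, 25, 25, ∞, 25, 10, 29]
  [83, 71, 71, 10, ∞, 10, 71]
  [93, 48, 75, 22, 48, ∞, 60]
  [87, 48, 48, 10, 48, 45, ∞]
D(6):
  [∞, 48, 48, 10, 48, 10, 48]
  [40, ∞, 86, 10, 40, 10, 88]
  [40, 40, ∞, 10, 40, 10, 40]
  [25, 25, 25, ∞, 25, 10, 29]
  [83, 71, 71, 10, ∞, 10, 71]
  [93, 48, 75, 22, 48, ∞, 60]
  [87, 48, 48, 22, 48, 45, ∞]
D(7):
  [∞, 48, 48, 22, 48, 45, 48]
  [87, ∞, 86, 22, 48, 45, 88]
  [40, 40, ∞, 22, 40, 40, 40]
  [29, 29, 29, ∞, 29, 29, 29]
  [83, 71, 71, 22, ∞, 45, 71]
  [93, 48, 75, 22, 48, ∞, 60]
  [87, 48, 48, 22, 48, 45, ∞]
Answer: M*[5][6] = 60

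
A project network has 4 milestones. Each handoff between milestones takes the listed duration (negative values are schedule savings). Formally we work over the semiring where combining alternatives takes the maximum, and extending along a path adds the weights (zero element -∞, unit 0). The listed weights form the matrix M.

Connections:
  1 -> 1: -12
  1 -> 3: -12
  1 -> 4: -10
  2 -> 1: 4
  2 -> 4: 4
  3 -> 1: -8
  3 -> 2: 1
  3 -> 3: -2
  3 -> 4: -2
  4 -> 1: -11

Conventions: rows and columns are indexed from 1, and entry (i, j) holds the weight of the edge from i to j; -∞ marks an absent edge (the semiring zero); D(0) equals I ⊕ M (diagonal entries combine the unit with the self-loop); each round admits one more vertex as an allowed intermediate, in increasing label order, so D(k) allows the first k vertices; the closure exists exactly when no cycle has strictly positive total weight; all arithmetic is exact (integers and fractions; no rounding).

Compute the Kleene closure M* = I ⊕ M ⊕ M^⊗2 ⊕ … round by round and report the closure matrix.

D(0):
  [0, -∞, -12, -10]
  [4, 0, -∞, 4]
  [-8, 1, 0, -2]
  [-11, -∞, -∞, 0]
D(1):
  [0, -∞, -12, -10]
  [4, 0, -8, 4]
  [-8, 1, 0, -2]
  [-11, -∞, -23, 0]
D(2):
  [0, -∞, -12, -10]
  [4, 0, -8, 4]
  [5, 1, 0, 5]
  [-11, -∞, -23, 0]
D(3):
  [0, -11, -12, -7]
  [4, 0, -8, 4]
  [5, 1, 0, 5]
  [-11, -22, -23, 0]
D(4):
  [0, -11, -12, -7]
  [4, 0, -8, 4]
  [5, 1, 0, 5]
  [-11, -22, -23, 0]
Answer: M* = [[0, -11, -12, -7], [4, 0, -8, 4], [5, 1, 0, 5], [-11, -22, -23, 0]]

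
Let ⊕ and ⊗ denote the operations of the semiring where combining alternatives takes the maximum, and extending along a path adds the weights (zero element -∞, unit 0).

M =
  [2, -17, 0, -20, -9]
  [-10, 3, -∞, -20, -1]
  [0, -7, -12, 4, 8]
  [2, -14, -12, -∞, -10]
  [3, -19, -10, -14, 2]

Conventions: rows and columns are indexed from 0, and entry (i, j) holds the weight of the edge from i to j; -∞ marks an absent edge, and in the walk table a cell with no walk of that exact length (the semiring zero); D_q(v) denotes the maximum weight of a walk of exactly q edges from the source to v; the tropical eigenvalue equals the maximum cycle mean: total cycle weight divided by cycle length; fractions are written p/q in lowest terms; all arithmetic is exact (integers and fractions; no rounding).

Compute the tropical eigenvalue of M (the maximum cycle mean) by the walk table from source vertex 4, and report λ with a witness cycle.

q=0: [-∞, -∞, -∞, -∞, 0]
q=1: [3, -19, -10, -14, 2]
q=2: [5, -14, 3, -6, 4]
q=3: [7, -4, 5, 7, 11]
q=4: [14, -1, 7, 9, 13]
q=5: [16, 2, 14, 11, 15]
Optimal cycle mean attained by: cycle 0->2->4->0, total 0 + 8 + 3, length 3.
Answer: λ = 11/3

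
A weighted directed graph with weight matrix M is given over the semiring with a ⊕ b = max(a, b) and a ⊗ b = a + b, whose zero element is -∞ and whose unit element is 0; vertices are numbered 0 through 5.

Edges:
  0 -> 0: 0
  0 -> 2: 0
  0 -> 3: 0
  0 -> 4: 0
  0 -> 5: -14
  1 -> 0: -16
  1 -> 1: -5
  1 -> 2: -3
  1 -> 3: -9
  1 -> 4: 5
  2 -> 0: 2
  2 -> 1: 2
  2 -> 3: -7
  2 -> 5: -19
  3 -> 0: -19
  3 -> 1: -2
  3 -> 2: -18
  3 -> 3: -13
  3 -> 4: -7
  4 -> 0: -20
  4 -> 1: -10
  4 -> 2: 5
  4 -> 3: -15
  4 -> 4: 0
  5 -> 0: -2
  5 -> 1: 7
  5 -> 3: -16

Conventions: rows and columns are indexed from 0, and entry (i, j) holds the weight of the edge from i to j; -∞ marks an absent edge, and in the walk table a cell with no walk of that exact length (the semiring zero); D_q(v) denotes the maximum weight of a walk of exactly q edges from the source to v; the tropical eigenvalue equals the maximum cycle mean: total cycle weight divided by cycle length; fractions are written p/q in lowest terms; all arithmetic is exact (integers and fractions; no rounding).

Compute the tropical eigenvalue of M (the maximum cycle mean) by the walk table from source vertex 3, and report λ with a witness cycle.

q=0: [-∞, -∞, -∞, 0, -∞, -∞]
q=1: [-19, -2, -18, -13, -7, -∞]
q=2: [-16, -7, -2, -11, 3, -33]
q=3: [0, 0, 8, -9, 3, -21]
q=4: [10, 10, 8, 1, 5, -11]
q=5: [10, 10, 10, 10, 15, -4]
q=6: [12, 12, 20, 10, 15, -4]
Optimal cycle mean attained by: cycle 1->4->2->1, total 5 + 5 + 2, length 3.
Answer: λ = 4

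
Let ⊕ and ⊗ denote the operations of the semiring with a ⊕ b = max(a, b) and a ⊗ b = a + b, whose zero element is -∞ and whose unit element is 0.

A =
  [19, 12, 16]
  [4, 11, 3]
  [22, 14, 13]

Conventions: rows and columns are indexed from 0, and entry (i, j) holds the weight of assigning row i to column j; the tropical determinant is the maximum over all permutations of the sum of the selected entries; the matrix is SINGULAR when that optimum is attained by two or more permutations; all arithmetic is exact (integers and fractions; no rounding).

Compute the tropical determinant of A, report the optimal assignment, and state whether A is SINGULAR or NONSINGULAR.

σ = (0, 1, 2): 19 + 11 + 13 = 43
σ = (0, 2, 1): 19 + 3 + 14 = 36
σ = (1, 0, 2): 12 + 4 + 13 = 29
σ = (1, 2, 0): 12 + 3 + 22 = 37
σ = (2, 0, 1): 16 + 4 + 14 = 34
σ = (2, 1, 0): 16 + 11 + 22 = 49
Optimal value attained by: σ = (2, 1, 0).
Answer: det⊕(A) = 49; verdict: NONSINGULAR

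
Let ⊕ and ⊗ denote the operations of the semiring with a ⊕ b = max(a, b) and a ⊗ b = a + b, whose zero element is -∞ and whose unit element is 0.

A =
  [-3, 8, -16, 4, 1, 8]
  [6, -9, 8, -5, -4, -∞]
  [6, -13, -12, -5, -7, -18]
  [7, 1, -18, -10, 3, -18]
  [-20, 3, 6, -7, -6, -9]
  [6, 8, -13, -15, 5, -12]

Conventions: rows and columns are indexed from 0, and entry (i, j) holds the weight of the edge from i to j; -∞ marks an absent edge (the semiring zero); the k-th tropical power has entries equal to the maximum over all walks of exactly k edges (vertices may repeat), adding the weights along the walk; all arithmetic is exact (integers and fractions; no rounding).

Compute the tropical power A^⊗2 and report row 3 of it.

A^⊗2:
  [14, 16, 16, 3, 13, 5]
  [14, 14, 2, 10, 7, 14]
  [3, 14, -1, 10, 7, 14]
  [7, 15, 9, 11, 8, 15]
  [12, -1, 11, 1, -1, -12]
  [14, 14, 16, 10, 7, 14]
Answer: row 3 of A^⊗2 = [7, 15, 9, 11, 8, 15]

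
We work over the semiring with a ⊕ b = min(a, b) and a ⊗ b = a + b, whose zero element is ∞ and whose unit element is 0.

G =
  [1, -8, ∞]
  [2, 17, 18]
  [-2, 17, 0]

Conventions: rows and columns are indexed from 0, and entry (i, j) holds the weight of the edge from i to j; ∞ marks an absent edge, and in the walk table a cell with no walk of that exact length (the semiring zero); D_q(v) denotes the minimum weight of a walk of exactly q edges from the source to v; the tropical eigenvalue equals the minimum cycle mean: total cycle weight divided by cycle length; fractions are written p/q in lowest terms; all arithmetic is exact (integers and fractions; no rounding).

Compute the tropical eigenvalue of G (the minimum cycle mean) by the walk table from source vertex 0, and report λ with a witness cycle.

q=0: [0, ∞, ∞]
q=1: [1, -8, ∞]
q=2: [-6, -7, 10]
q=3: [-5, -14, 10]
Optimal cycle mean attained by: cycle 0->1->0, total (-8) + 2, length 2.
Answer: λ = -3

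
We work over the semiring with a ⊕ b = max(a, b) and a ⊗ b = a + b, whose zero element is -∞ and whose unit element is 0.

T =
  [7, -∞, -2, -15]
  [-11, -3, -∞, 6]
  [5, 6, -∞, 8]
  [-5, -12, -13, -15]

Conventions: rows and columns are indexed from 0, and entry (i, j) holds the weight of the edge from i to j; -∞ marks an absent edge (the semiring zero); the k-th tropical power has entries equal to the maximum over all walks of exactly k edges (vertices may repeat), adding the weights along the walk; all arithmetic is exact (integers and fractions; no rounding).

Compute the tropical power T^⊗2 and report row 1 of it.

T^⊗2:
  [14, 4, 5, 6]
  [1, -6, -7, 3]
  [12, 3, 3, 12]
  [2, -7, -7, -5]
Answer: row 1 of T^⊗2 = [1, -6, -7, 3]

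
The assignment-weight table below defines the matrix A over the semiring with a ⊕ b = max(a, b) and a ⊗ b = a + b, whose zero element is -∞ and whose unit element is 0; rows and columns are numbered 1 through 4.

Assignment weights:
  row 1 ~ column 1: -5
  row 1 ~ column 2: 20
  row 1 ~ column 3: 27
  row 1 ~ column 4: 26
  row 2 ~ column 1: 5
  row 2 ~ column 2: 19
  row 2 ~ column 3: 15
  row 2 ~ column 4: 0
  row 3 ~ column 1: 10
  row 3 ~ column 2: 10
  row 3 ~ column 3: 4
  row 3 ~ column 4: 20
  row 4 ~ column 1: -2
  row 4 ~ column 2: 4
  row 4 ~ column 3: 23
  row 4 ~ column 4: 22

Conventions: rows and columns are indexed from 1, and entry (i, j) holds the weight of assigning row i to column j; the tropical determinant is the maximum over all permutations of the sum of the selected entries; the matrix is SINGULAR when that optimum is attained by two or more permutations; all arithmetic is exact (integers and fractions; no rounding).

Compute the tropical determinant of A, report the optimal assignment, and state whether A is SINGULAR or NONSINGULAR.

σ = (1, 2, 3, 4): (-5) + 19 + 4 + 22 = 40
σ = (1, 2, 4, 3): (-5) + 19 + 20 + 23 = 57
σ = (1, 3, 2, 4): (-5) + 15 + 10 + 22 = 42
σ = (1, 3, 4, 2): (-5) + 15 + 20 + 4 = 34
σ = (1, 4, 2, 3): (-5) + 0 + 10 + 23 = 28
σ = (1, 4, 3, 2): (-5) + 0 + 4 + 4 = 3
σ = (2, 1, 3, 4): 20 + 5 + 4 + 22 = 51
σ = (2, 1, 4, 3): 20 + 5 + 20 + 23 = 68
σ = (2, 3, 1, 4): 20 + 15 + 10 + 22 = 67
σ = (2, 3, 4, 1): 20 + 15 + 20 + (-2) = 53
σ = (2, 4, 1, 3): 20 + 0 + 10 + 23 = 53
σ = (2, 4, 3, 1): 20 + 0 + 4 + (-2) = 22
σ = (3, 1, 2, 4): 27 + 5 + 10 + 22 = 64
σ = (3, 1, 4, 2): 27 + 5 + 20 + 4 = 56
σ = (3, 2, 1, 4): 27 + 19 + 10 + 22 = 78
σ = (3, 2, 4, 1): 27 + 19 + 20 + (-2) = 64
σ = (3, 4, 1, 2): 27 + 0 + 10 + 4 = 41
σ = (3, 4, 2, 1): 27 + 0 + 10 + (-2) = 35
σ = (4, 1, 2, 3): 26 + 5 + 10 + 23 = 64
σ = (4, 1, 3, 2): 26 + 5 + 4 + 4 = 39
σ = (4, 2, 1, 3): 26 + 19 + 10 + 23 = 78
σ = (4, 2, 3, 1): 26 + 19 + 4 + (-2) = 47
σ = (4, 3, 1, 2): 26 + 15 + 10 + 4 = 55
σ = (4, 3, 2, 1): 26 + 15 + 10 + (-2) = 49
Optimal value attained by: σ = (3, 2, 1, 4).
Answer: det⊕(A) = 78; verdict: SINGULAR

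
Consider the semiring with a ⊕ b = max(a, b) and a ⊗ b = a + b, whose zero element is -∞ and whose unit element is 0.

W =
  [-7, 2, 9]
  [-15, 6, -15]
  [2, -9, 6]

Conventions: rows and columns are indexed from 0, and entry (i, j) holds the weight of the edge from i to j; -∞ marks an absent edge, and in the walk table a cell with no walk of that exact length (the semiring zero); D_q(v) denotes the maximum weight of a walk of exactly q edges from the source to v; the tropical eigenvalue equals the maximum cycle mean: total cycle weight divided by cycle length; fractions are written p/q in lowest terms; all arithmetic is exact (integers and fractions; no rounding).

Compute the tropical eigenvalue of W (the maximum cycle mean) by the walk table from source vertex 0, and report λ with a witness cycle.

q=0: [0, -∞, -∞]
q=1: [-7, 2, 9]
q=2: [11, 8, 15]
q=3: [17, 14, 21]
Optimal cycle mean attained by: cycle 1->1, total 6, length 1.
Answer: λ = 6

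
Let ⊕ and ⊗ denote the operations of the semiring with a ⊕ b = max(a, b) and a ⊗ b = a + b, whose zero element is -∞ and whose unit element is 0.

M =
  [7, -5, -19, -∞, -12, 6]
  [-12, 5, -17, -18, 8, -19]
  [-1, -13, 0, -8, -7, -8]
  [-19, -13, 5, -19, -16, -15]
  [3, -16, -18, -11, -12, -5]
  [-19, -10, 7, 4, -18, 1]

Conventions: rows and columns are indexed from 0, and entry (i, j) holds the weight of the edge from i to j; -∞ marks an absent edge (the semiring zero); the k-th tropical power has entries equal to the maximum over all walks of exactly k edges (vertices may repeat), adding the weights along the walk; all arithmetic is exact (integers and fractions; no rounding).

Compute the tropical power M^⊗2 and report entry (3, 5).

M^⊗2:
  [14, 2, 13, 10, 3, 13]
  [11, 10, -10, -3, 13, 3]
  [6, -6, 0, -4, -5, 5]
  [4, -8, 5, -3, -2, -3]
  [10, -2, 2, -1, -8, 9]
  [6, -5, 9, 5, 0, 2]
Key observation: the optimum is the walk 3->2->5, with weight 5 + (-8) = -3.
Optimal value attained by: walk 3->2->5.
Answer: (M^⊗2)[3][5] = -3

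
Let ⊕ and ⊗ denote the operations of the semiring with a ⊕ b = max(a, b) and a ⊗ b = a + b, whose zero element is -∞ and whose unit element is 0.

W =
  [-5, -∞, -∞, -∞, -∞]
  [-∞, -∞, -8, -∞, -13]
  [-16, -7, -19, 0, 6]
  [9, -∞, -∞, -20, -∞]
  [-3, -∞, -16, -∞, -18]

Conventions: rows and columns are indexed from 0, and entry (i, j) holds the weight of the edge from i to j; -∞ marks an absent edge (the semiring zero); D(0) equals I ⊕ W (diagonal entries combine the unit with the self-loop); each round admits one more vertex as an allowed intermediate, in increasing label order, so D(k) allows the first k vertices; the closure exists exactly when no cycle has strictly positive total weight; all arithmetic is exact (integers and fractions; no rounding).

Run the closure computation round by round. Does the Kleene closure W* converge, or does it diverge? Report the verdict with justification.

D(0):
  [0, -∞, -∞, -∞, -∞]
  [-∞, 0, -8, -∞, -13]
  [-16, -7, 0, 0, 6]
  [9, -∞, -∞, 0, -∞]
  [-3, -∞, -16, -∞, 0]
D(1):
  [0, -∞, -∞, -∞, -∞]
  [-∞, 0, -8, -∞, -13]
  [-16, -7, 0, 0, 6]
  [9, -∞, -∞, 0, -∞]
  [-3, -∞, -16, -∞, 0]
D(2):
  [0, -∞, -∞, -∞, -∞]
  [-∞, 0, -8, -∞, -13]
  [-16, -7, 0, 0, 6]
  [9, -∞, -∞, 0, -∞]
  [-3, -∞, -16, -∞, 0]
D(3):
  [0, -∞, -∞, -∞, -∞]
  [-24, 0, -8, -8, -2]
  [-16, -7, 0, 0, 6]
  [9, -∞, -∞, 0, -∞]
  [-3, -23, -16, -16, 0]
D(4):
  [0, -∞, -∞, -∞, -∞]
  [1, 0, -8, -8, -2]
  [9, -7, 0, 0, 6]
  [9, -∞, -∞, 0, -∞]
  [-3, -23, -16, -16, 0]
D(5):
  [0, -∞, -∞, -∞, -∞]
  [1, 0, -8, -8, -2]
  [9, -7, 0, 0, 6]
  [9, -∞, -∞, 0, -∞]
  [-3, -23, -16, -16, 0]
Key observation: every diagonal entry stays at the unit through all rounds, so no improving cycle exists.
Answer: CONVERGES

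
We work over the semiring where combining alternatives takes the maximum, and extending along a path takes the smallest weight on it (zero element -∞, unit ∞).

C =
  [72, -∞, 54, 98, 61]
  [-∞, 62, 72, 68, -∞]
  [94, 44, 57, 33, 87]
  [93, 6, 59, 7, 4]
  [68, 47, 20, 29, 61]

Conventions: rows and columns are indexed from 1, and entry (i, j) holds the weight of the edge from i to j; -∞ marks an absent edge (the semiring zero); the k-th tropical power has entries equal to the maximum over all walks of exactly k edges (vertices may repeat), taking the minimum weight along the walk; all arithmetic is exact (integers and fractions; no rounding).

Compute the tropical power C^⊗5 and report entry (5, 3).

C^⊗2:
  [93, 47, 59, 72, 61]
  [72, 62, 62, 62, 72]
  [72, 47, 57, 94, 61]
  [72, 44, 57, 93, 61]
  [68, 47, 54, 68, 61]
C^⊗3:
  [72, 47, 59, 93, 61]
  [72, 62, 62, 72, 62]
  [93, 47, 59, 72, 61]
  [93, 47, 59, 72, 61]
  [68, 47, 59, 68, 61]
C^⊗4:
  [93, 47, 59, 72, 61]
  [72, 62, 62, 72, 62]
  [72, 47, 59, 93, 61]
  [72, 47, 59, 93, 61]
  [68, 47, 59, 68, 61]
C^⊗5:
  [72, 47, 59, 93, 61]
  [72, 62, 62, 72, 62]
  [93, 47, 59, 72, 61]
  [93, 47, 59, 72, 61]
  [68, 47, 59, 68, 61]
Key observation: the optimum is the walk 5->1->1->1->4->3, with weight 68 min 72 min 72 min 98 min 59 = 59.
Optimal value attained by: walk 5->1->1->1->4->3.
Answer: (C^⊗5)[5][3] = 59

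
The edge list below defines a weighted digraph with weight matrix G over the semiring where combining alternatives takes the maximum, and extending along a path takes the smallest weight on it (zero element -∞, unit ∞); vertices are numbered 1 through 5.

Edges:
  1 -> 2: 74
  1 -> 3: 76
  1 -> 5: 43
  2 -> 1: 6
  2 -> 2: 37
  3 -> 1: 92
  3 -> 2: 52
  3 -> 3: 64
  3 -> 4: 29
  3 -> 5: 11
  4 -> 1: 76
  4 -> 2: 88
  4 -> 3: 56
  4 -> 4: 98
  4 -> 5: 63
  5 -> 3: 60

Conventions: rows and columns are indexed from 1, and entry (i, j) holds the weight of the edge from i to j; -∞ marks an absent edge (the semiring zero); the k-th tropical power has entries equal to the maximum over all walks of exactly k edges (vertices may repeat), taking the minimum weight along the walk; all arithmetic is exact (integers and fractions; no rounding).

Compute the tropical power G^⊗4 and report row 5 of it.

G^⊗2:
  [76, 52, 64, 29, 11]
  [6, 37, 6, -∞, 6]
  [64, 74, 76, 29, 43]
  [76, 88, 76, 98, 63]
  [60, 52, 60, 29, 11]
G^⊗3:
  [64, 74, 76, 29, 43]
  [6, 37, 6, 6, 6]
  [76, 64, 64, 29, 43]
  [76, 88, 76, 98, 63]
  [60, 60, 60, 29, 43]
G^⊗4:
  [76, 64, 64, 29, 43]
  [6, 37, 6, 6, 6]
  [64, 74, 76, 29, 43]
  [76, 88, 76, 98, 63]
  [60, 60, 60, 29, 43]
Answer: row 5 of G^⊗4 = [60, 60, 60, 29, 43]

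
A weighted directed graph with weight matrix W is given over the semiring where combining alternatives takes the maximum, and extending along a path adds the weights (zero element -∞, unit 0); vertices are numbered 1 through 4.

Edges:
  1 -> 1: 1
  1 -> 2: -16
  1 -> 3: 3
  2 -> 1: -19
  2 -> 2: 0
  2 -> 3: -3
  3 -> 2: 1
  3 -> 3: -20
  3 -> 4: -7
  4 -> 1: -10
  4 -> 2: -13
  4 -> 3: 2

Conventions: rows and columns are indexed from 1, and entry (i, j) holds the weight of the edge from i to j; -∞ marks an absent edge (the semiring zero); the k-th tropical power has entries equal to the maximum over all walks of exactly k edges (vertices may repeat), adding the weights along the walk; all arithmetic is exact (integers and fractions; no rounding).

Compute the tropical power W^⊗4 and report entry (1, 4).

W^⊗2:
  [2, 4, 4, -4]
  [-18, 0, -3, -10]
  [-17, 1, -2, -27]
  [-9, 3, -7, -5]
W^⊗3:
  [3, 5, 5, -3]
  [-17, 0, -3, -10]
  [-16, 1, -2, -9]
  [-8, 3, 0, -14]
W^⊗4:
  [4, 6, 6, -2]
  [-16, 0, -3, -10]
  [-15, 1, -2, -9]
  [-7, 3, 0, -7]
Key observation: the optimum is the walk 1->1->1->3->4, with weight 1 + 1 + 3 + (-7) = -2.
Optimal value attained by: walk 1->1->1->3->4.
Answer: (W^⊗4)[1][4] = -2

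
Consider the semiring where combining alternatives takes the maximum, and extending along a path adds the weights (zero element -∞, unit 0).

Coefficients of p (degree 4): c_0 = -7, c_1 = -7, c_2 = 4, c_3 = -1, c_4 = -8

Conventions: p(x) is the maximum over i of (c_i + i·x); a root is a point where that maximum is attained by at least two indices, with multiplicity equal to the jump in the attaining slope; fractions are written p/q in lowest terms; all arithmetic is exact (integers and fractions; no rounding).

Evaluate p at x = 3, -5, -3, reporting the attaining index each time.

p(3) = max(-7+0·3=-7, -7+1·3=-4, 4+2·3=10, -1+3·3=8, -8+4·3=4) = 10 (attained by i=2)
p(-5) = max(-7+0·(-5)=-7, -7+1·(-5)=-12, 4+2·(-5)=-6, -1+3·(-5)=-16, -8+4·(-5)=-28) = -6 (attained by i=2)
p(-3) = max(-7+0·(-3)=-7, -7+1·(-3)=-10, 4+2·(-3)=-2, -1+3·(-3)=-10, -8+4·(-3)=-20) = -2 (attained by i=2)
Answer: p(3) = 10; p(-5) = -6; p(-3) = -2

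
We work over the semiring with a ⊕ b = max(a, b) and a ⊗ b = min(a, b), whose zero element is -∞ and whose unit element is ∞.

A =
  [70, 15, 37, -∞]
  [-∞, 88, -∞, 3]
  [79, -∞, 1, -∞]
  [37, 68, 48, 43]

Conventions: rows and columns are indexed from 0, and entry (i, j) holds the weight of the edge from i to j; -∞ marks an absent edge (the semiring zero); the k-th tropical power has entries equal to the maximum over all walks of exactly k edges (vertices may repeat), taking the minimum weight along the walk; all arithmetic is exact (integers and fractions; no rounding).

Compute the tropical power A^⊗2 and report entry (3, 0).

A^⊗2:
  [70, 15, 37, 3]
  [3, 88, 3, 3]
  [70, 15, 37, -∞]
  [48, 68, 43, 43]
Key observation: the optimum is the walk 3->2->0, with weight 48 min 79 = 48.
Optimal value attained by: walk 3->2->0.
Answer: (A^⊗2)[3][0] = 48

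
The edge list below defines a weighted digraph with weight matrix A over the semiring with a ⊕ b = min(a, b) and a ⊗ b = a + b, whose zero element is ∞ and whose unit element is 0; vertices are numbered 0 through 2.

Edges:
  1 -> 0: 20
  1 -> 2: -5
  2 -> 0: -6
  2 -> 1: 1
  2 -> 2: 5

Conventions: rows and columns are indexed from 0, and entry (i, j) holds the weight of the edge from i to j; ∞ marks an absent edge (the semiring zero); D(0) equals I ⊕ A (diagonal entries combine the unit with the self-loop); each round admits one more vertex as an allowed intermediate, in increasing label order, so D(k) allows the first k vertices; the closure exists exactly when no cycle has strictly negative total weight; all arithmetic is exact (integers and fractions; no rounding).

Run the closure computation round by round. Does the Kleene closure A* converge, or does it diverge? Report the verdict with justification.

D(0):
  [0, ∞, ∞]
  [20, 0, -5]
  [-6, 1, 0]
D(1):
  [0, ∞, ∞]
  [20, 0, -5]
  [-6, 1, 0]
Detection: at round 2, diagonal entry (2, 2) turns strictly negative.
Key observation: the cycle 2->1->2 has total weight 1 + (-5), which is strictly negative.
Answer: DIVERGES — negative cycle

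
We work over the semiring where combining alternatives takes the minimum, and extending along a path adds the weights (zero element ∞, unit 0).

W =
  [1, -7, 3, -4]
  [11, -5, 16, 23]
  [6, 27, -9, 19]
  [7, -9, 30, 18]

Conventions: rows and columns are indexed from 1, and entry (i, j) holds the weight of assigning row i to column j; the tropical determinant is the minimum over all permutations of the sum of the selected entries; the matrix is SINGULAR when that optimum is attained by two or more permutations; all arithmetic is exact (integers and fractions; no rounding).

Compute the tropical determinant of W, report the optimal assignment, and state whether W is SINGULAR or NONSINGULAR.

σ = (1, 2, 3, 4): 1 + (-5) + (-9) + 18 = 5
σ = (1, 2, 4, 3): 1 + (-5) + 19 + 30 = 45
σ = (1, 3, 2, 4): 1 + 16 + 27 + 18 = 62
σ = (1, 3, 4, 2): 1 + 16 + 19 + (-9) = 27
σ = (1, 4, 2, 3): 1 + 23 + 27 + 30 = 81
σ = (1, 4, 3, 2): 1 + 23 + (-9) + (-9) = 6
σ = (2, 1, 3, 4): (-7) + 11 + (-9) + 18 = 13
σ = (2, 1, 4, 3): (-7) + 11 + 19 + 30 = 53
σ = (2, 3, 1, 4): (-7) + 16 + 6 + 18 = 33
σ = (2, 3, 4, 1): (-7) + 16 + 19 + 7 = 35
σ = (2, 4, 1, 3): (-7) + 23 + 6 + 30 = 52
σ = (2, 4, 3, 1): (-7) + 23 + (-9) + 7 = 14
σ = (3, 1, 2, 4): 3 + 11 + 27 + 18 = 59
σ = (3, 1, 4, 2): 3 + 11 + 19 + (-9) = 24
σ = (3, 2, 1, 4): 3 + (-5) + 6 + 18 = 22
σ = (3, 2, 4, 1): 3 + (-5) + 19 + 7 = 24
σ = (3, 4, 1, 2): 3 + 23 + 6 + (-9) = 23
σ = (3, 4, 2, 1): 3 + 23 + 27 + 7 = 60
σ = (4, 1, 2, 3): (-4) + 11 + 27 + 30 = 64
σ = (4, 1, 3, 2): (-4) + 11 + (-9) + (-9) = -11
σ = (4, 2, 1, 3): (-4) + (-5) + 6 + 30 = 27
σ = (4, 2, 3, 1): (-4) + (-5) + (-9) + 7 = -11
σ = (4, 3, 1, 2): (-4) + 16 + 6 + (-9) = 9
σ = (4, 3, 2, 1): (-4) + 16 + 27 + 7 = 46
Optimal value attained by: σ = (4, 1, 3, 2).
Answer: det⊕(W) = -11; verdict: SINGULAR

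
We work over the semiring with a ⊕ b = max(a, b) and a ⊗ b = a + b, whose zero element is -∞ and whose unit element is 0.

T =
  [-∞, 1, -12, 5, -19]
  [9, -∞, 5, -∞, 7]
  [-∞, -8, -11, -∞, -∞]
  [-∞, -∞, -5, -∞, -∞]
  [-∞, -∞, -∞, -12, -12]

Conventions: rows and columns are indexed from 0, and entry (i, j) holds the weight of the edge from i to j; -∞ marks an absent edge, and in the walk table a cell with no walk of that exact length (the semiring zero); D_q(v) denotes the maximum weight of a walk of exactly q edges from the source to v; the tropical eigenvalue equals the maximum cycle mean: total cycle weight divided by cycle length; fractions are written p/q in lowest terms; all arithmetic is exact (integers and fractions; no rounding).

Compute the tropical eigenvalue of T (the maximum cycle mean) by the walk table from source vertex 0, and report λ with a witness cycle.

q=0: [0, -∞, -∞, -∞, -∞]
q=1: [-∞, 1, -12, 5, -19]
q=2: [10, -20, 6, -31, 8]
q=3: [-11, 11, -2, 15, -4]
q=4: [20, -10, 16, -6, 18]
q=5: [-1, 21, 8, 25, 6]
Optimal cycle mean attained by: cycle 0->1->0, total 1 + 9, length 2.
Answer: λ = 5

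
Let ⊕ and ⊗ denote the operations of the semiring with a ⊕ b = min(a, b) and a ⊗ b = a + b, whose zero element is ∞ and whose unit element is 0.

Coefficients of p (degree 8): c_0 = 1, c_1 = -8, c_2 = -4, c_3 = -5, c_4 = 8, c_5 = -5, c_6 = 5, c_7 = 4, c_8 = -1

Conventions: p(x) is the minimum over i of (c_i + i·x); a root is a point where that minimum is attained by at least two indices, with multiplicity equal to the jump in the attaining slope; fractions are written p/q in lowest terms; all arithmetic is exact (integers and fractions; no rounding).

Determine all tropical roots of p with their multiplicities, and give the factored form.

hull edge (i=0, c=1) to (i=1, c=-8): slope -9, span 1
hull edge (i=1, c=-8) to (i=5, c=-5): slope 3/4, span 4
hull edge (i=5, c=-5) to (i=8, c=-1): slope 4/3, span 3
Factored form: p(x) = -1 ⊗ (x ⊕ (-4/3)) ⊗ (x ⊕ (-4/3)) ⊗ (x ⊕ (-4/3)) ⊗ (x ⊕ (-3/4)) ⊗ (x ⊕ (-3/4)) ⊗ (x ⊕ (-3/4)) ⊗ (x ⊕ (-3/4)) ⊗ (x ⊕ 9)
Answer: roots = -4/3 (mult 3), -3/4 (mult 4), 9 (mult 1)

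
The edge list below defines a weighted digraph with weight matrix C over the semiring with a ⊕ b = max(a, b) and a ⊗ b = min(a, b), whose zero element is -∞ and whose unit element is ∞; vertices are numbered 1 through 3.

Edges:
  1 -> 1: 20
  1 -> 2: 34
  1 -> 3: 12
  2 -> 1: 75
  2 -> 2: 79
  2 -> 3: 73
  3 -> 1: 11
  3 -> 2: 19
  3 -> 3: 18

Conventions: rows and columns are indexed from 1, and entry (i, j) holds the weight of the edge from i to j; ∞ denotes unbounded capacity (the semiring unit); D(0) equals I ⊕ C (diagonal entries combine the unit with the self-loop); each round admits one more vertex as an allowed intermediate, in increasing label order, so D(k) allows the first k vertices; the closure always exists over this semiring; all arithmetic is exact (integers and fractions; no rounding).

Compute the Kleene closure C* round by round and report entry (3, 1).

D(0):
  [∞, 34, 12]
  [75, ∞, 73]
  [11, 19, ∞]
D(1):
  [∞, 34, 12]
  [75, ∞, 73]
  [11, 19, ∞]
D(2):
  [∞, 34, 34]
  [75, ∞, 73]
  [19, 19, ∞]
D(3):
  [∞, 34, 34]
  [75, ∞, 73]
  [19, 19, ∞]
Answer: C*[3][1] = 19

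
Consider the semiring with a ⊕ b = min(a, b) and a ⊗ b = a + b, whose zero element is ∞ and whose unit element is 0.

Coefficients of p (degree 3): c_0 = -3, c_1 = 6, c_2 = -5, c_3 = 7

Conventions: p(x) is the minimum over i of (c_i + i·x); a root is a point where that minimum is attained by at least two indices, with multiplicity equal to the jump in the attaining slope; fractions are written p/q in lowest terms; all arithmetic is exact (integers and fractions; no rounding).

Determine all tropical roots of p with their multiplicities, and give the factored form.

hull edge (i=0, c=-3) to (i=2, c=-5): slope -1, span 2
hull edge (i=2, c=-5) to (i=3, c=7): slope 12, span 1
Factored form: p(x) = 7 ⊗ (x ⊕ (-12)) ⊗ (x ⊕ 1) ⊗ (x ⊕ 1)
Answer: roots = -12 (mult 1), 1 (mult 2)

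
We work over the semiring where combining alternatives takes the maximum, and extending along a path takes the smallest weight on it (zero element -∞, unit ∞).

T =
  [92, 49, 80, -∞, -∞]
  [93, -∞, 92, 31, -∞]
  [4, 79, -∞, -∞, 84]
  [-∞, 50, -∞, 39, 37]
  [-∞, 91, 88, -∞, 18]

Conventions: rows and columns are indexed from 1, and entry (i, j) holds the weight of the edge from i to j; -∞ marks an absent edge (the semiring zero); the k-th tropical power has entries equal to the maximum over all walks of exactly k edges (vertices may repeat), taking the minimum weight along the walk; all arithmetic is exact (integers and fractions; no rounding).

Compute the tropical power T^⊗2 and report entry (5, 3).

T^⊗2:
  [92, 79, 80, 31, 80]
  [92, 79, 80, 31, 84]
  [79, 84, 84, 31, 18]
  [50, 39, 50, 39, 37]
  [91, 79, 91, 31, 84]
Key observation: the optimum is the walk 5->2->3, with weight 91 min 92 = 91.
Optimal value attained by: walk 5->2->3.
Answer: (T^⊗2)[5][3] = 91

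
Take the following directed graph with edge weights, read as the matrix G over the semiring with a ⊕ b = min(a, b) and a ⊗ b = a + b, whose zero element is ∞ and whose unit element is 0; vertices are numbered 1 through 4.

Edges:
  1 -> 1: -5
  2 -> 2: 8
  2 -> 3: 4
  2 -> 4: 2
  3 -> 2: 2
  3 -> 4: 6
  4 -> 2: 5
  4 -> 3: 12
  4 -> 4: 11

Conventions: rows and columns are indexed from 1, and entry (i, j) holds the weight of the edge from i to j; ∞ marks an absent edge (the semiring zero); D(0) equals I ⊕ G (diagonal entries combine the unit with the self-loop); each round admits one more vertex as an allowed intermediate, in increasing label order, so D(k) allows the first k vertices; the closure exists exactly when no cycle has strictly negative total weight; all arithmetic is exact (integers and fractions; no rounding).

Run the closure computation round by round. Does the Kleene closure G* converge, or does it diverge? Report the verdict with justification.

Detection: at round 0, diagonal entry (1, 1) turns strictly negative.
Key observation: the cycle 1->1 has total weight (-5), which is strictly negative.
Answer: DIVERGES — negative cycle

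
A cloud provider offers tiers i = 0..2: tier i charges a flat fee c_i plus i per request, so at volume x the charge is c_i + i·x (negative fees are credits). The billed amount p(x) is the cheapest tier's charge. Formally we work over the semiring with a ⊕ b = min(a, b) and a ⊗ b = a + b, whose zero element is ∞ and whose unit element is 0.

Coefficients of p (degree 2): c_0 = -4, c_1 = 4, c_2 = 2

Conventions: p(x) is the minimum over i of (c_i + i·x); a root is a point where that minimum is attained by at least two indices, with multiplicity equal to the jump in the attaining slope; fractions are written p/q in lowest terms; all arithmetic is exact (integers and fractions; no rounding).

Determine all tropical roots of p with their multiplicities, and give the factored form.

hull edge (i=0, c=-4) to (i=2, c=2): slope 3, span 2
Factored form: p(x) = 2 ⊗ (x ⊕ (-3)) ⊗ (x ⊕ (-3))
Answer: roots = -3 (mult 2)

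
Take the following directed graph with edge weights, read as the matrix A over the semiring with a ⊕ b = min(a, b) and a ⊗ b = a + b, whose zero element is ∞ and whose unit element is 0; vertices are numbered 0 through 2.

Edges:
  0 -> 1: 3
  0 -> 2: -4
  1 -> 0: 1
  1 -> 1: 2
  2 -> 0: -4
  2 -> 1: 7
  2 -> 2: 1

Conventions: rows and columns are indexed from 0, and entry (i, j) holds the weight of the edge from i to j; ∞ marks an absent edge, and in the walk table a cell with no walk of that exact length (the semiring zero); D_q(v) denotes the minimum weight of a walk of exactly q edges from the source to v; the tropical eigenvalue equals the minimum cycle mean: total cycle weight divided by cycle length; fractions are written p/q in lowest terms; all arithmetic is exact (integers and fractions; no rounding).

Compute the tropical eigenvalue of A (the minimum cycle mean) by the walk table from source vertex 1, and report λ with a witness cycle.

q=0: [∞, 0, ∞]
q=1: [1, 2, ∞]
q=2: [3, 4, -3]
q=3: [-7, 4, -2]
Optimal cycle mean attained by: cycle 0->2->0, total (-4) + (-4), length 2.
Answer: λ = -4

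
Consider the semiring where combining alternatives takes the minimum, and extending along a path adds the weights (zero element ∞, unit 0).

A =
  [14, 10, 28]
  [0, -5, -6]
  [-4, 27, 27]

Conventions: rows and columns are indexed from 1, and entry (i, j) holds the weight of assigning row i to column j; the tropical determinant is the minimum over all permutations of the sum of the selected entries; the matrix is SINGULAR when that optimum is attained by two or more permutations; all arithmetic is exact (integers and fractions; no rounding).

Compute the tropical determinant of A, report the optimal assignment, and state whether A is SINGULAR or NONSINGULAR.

σ = (1, 2, 3): 14 + (-5) + 27 = 36
σ = (1, 3, 2): 14 + (-6) + 27 = 35
σ = (2, 1, 3): 10 + 0 + 27 = 37
σ = (2, 3, 1): 10 + (-6) + (-4) = 0
σ = (3, 1, 2): 28 + 0 + 27 = 55
σ = (3, 2, 1): 28 + (-5) + (-4) = 19
Optimal value attained by: σ = (2, 3, 1).
Answer: det⊕(A) = 0; verdict: NONSINGULAR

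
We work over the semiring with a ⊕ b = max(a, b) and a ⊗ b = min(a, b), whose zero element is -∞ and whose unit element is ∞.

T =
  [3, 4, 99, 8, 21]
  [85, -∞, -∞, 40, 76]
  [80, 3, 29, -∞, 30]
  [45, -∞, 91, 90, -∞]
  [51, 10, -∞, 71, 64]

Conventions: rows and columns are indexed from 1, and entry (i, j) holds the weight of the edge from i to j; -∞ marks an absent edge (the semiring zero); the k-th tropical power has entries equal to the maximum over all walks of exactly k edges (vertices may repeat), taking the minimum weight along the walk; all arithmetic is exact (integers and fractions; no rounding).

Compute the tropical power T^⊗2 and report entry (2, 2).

T^⊗2:
  [80, 10, 29, 21, 30]
  [51, 10, 85, 71, 64]
  [30, 10, 80, 30, 30]
  [80, 4, 90, 90, 30]
  [51, 10, 71, 71, 64]
Key observation: the optimum is the walk 2->5->2, with weight 76 min 10 = 10.
Optimal value attained by: walk 2->5->2.
Answer: (T^⊗2)[2][2] = 10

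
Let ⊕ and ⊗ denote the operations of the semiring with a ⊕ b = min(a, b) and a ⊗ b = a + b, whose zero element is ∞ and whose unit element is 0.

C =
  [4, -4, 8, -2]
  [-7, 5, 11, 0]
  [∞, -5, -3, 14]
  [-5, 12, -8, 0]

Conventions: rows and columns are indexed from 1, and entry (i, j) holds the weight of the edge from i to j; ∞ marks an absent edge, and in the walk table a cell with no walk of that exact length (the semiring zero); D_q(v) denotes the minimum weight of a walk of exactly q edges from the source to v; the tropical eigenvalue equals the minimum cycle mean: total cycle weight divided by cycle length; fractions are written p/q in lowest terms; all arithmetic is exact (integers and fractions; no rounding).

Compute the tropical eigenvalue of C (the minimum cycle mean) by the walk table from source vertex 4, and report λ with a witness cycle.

q=0: [∞, ∞, ∞, 0]
q=1: [-5, 12, -8, 0]
q=2: [-5, -13, -11, -7]
q=3: [-20, -16, -15, -13]
q=4: [-23, -24, -21, -22]
Optimal cycle mean attained by: cycle 1->2->1, total (-4) + (-7), length 2.
Answer: λ = -11/2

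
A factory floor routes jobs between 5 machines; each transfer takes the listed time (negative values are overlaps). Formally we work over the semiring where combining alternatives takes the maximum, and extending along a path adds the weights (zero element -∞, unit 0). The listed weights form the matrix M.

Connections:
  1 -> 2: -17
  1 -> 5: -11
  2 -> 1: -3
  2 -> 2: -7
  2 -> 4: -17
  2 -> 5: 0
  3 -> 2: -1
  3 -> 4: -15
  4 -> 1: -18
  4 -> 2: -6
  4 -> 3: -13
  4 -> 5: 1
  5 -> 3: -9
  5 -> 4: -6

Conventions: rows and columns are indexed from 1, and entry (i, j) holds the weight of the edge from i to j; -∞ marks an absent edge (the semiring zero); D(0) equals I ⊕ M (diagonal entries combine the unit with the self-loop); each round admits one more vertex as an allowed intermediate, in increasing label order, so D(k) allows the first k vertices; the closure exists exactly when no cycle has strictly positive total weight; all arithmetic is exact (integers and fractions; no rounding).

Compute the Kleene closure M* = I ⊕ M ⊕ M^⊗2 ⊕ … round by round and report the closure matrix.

D(0):
  [0, -17, -∞, -∞, -11]
  [-3, 0, -∞, -17, 0]
  [-∞, -1, 0, -15, -∞]
  [-18, -6, -13, 0, 1]
  [-∞, -∞, -9, -6, 0]
D(1):
  [0, -17, -∞, -∞, -11]
  [-3, 0, -∞, -17, 0]
  [-∞, -1, 0, -15, -∞]
  [-18, -6, -13, 0, 1]
  [-∞, -∞, -9, -6, 0]
D(2):
  [0, -17, -∞, -34, -11]
  [-3, 0, -∞, -17, 0]
  [-4, -1, 0, -15, -1]
  [-9, -6, -13, 0, 1]
  [-∞, -∞, -9, -6, 0]
D(3):
  [0, -17, -∞, -34, -11]
  [-3, 0, -∞, -17, 0]
  [-4, -1, 0, -15, -1]
  [-9, -6, -13, 0, 1]
  [-13, -10, -9, -6, 0]
D(4):
  [0, -17, -47, -34, -11]
  [-3, 0, -30, -17, 0]
  [-4, -1, 0, -15, -1]
  [-9, -6, -13, 0, 1]
  [-13, -10, -9, -6, 0]
D(5):
  [0, -17, -20, -17, -11]
  [-3, 0, -9, -6, 0]
  [-4, -1, 0, -7, -1]
  [-9, -6, -8, 0, 1]
  [-13, -10, -9, -6, 0]
Answer: M* = [[0, -17, -20, -17, -11], [-3, 0, -9, -6, 0], [-4, -1, 0, -7, -1], [-9, -6, -8, 0, 1], [-13, -10, -9, -6, 0]]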